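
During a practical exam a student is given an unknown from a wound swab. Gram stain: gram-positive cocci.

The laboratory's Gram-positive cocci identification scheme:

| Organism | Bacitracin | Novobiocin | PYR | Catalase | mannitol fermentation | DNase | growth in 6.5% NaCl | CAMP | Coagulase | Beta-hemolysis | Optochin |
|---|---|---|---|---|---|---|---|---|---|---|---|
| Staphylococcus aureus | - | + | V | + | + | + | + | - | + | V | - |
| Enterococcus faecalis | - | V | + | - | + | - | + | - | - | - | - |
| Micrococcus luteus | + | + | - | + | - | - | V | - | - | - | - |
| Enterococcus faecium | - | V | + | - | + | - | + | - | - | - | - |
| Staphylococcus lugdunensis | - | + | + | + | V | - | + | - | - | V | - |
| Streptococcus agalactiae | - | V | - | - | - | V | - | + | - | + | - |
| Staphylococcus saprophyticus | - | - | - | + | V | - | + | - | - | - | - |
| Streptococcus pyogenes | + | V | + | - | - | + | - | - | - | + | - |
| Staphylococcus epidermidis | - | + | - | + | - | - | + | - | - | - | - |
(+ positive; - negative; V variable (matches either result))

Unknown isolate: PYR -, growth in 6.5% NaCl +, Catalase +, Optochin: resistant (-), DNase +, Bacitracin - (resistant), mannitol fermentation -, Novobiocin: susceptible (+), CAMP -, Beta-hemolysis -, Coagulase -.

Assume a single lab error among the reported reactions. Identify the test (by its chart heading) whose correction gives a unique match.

As reported, no row in the chart matches all 11 reactions.
Reversing Novobiocin → still no organism matches.
Reversing Optochin → still no organism matches.
Reversing PYR → still no organism matches.
Reversing CAMP → still no organism matches.
Reversing Beta-hemolysis → still no organism matches.
Reversing Catalase → still no organism matches.
Reversing growth in 6.5% NaCl → still no organism matches.
Reversing mannitol fermentation → still no organism matches.
Reversing Coagulase → still no organism matches.
Reversing DNase (to -) → unique match: Staphylococcus epidermidis.
Reversing Bacitracin → still no organism matches.

DNase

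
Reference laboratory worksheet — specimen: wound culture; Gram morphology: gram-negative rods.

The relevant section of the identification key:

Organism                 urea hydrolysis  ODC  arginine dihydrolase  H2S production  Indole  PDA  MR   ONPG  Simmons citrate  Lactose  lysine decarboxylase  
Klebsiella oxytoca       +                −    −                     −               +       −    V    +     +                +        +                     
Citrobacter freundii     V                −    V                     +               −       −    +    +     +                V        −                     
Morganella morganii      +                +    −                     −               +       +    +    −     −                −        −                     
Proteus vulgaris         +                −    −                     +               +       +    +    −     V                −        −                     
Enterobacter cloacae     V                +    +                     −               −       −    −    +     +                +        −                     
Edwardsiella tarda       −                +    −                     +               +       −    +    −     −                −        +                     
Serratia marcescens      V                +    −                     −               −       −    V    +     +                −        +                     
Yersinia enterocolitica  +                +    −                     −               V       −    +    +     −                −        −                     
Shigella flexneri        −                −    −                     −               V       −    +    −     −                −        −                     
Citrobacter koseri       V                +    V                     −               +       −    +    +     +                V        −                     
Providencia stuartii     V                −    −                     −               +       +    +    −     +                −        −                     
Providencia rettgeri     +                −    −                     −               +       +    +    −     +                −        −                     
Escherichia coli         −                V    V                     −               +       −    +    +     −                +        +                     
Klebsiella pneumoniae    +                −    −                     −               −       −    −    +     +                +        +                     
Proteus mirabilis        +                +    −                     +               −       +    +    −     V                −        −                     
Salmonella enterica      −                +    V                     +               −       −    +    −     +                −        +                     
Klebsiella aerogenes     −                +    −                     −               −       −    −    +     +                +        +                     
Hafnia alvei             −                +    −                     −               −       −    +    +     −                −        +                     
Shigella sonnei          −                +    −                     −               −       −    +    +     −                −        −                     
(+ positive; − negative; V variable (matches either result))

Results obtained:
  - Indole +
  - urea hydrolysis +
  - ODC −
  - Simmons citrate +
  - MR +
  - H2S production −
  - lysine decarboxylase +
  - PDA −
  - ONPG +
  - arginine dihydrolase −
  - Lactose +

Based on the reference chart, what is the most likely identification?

ODC −: excludes 11 organisms — 8 left.
arginine dihydrolase −: all 8 remaining candidates are consistent.
ONPG +: excludes Proteus vulgaris, Shigella flexneri, Providencia stuartii, Providencia rettgeri — 4 left.
Indole +: excludes Citrobacter freundii, Klebsiella pneumoniae — 2 left.
MR +: all 2 remaining candidates are consistent.
PDA −: all 2 remaining candidates are consistent.
H2S production −: all 2 remaining candidates are consistent.
Lactose +: all 2 remaining candidates are consistent.
urea hydrolysis +: excludes Escherichia coli — 1 left.
Simmons citrate +: the one remaining candidate is consistent.
lysine decarboxylase +: the one remaining candidate is consistent.

Klebsiella oxytoca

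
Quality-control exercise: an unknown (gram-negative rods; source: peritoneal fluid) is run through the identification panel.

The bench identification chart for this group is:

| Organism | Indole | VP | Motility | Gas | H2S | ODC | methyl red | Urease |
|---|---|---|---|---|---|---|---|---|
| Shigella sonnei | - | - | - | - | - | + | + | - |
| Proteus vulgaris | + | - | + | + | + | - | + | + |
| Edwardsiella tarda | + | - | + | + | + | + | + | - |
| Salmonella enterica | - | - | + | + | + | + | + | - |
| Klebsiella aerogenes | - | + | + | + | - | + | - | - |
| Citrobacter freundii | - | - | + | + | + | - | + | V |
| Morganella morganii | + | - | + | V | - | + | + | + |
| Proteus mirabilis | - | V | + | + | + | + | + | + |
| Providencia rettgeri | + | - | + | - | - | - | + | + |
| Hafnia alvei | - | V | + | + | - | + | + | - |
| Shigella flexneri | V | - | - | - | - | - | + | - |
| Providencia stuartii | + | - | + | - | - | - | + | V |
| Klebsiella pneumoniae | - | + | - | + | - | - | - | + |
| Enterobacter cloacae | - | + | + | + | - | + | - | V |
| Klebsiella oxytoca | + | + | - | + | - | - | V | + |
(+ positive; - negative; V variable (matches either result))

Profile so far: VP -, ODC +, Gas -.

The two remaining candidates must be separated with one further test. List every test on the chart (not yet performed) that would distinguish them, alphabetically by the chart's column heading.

Indole, Motility, Urease

VP -: excludes Klebsiella aerogenes, Klebsiella pneumoniae, Enterobacter cloacae, Klebsiella oxytoca — 11 left.
ODC +: excludes 5 organisms — 6 left.
Gas -: excludes Edwardsiella tarda, Salmonella enterica, Proteus mirabilis, Hafnia alvei — 2 left.
Two candidates remain: Morganella morganii and Shigella sonnei.
  Indole: Morganella morganii +, Shigella sonnei - — discriminates.
  Motility: Morganella morganii +, Shigella sonnei - — discriminates.
  H2S: - vs - — same for both, does not separate.
  methyl red: + vs + — same for both, does not separate.
  Urease: Morganella morganii +, Shigella sonnei - — discriminates.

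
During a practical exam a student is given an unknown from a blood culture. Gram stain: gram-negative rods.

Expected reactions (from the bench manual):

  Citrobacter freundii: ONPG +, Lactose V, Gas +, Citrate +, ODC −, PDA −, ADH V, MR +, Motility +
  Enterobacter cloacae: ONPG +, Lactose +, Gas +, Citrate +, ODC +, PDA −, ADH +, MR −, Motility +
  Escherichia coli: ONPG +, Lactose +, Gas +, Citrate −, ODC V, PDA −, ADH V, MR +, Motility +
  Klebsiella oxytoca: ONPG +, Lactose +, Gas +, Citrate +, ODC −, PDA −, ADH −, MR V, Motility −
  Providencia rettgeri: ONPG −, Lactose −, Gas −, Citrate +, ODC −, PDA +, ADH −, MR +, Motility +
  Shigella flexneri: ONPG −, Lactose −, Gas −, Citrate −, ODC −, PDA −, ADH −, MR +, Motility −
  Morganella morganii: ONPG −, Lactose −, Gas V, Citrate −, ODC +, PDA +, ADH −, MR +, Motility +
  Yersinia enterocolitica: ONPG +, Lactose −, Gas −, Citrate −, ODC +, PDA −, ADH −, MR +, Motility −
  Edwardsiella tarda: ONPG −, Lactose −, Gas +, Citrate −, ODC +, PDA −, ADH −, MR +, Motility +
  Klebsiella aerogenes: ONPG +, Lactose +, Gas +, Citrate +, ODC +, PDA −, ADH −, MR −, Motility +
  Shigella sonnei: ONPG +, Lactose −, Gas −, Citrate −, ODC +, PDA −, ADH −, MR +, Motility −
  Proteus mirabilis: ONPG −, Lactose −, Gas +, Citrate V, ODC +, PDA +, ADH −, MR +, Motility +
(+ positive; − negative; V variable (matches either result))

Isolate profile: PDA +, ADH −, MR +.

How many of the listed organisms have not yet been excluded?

MR +: excludes Enterobacter cloacae, Klebsiella aerogenes — 10 left.
ADH −: all 10 remaining candidates are consistent.
PDA +: excludes 7 organisms — 3 left.
Still consistent: Morganella morganii, Proteus mirabilis, Providencia rettgeri.

3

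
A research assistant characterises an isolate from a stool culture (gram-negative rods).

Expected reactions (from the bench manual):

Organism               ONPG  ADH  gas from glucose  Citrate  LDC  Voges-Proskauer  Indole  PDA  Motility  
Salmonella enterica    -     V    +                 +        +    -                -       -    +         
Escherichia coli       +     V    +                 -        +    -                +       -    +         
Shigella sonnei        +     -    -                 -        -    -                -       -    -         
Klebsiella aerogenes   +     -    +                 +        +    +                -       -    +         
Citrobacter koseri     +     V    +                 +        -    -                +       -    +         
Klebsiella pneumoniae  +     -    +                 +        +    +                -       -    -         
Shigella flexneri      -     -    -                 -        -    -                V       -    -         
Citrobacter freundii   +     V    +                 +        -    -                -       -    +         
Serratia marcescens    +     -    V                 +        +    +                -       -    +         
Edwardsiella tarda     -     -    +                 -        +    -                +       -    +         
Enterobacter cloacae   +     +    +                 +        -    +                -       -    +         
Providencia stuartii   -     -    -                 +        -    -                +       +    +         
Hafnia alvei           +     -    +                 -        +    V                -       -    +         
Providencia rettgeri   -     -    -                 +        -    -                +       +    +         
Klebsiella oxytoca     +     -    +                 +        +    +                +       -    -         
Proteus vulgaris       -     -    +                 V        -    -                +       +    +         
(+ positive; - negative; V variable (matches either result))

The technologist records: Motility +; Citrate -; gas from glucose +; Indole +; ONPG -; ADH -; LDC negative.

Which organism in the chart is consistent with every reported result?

Proteus vulgaris

Indole +: excludes 8 organisms — 8 left.
Motility +: excludes Shigella flexneri, Klebsiella oxytoca — 6 left.
ADH -: all 6 remaining candidates are consistent.
Citrate -: excludes Citrobacter koseri, Providencia stuartii, Providencia rettgeri — 3 left.
LDC -: excludes Escherichia coli, Edwardsiella tarda — 1 left.
gas from glucose +: the one remaining candidate is consistent.
ONPG -: the one remaining candidate is consistent.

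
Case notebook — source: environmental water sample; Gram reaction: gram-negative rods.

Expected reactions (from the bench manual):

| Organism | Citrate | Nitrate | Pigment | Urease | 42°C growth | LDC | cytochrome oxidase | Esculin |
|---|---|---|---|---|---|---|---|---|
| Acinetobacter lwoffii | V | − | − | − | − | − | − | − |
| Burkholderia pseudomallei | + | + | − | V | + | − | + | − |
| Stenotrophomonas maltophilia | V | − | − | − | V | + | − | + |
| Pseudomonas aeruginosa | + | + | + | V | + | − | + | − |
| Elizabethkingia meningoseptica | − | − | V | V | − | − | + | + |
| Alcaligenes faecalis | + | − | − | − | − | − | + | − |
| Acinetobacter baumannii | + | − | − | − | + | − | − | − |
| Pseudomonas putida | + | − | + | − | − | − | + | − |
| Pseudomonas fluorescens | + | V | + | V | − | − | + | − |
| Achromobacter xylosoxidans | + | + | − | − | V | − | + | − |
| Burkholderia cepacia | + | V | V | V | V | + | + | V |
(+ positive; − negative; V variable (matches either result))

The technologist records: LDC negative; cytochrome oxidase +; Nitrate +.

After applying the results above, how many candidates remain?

4

Nitrate +: excludes 6 organisms — 5 left.
LDC −: excludes Burkholderia cepacia — 4 left.
cytochrome oxidase +: all 4 remaining candidates are consistent.
Still consistent: Achromobacter xylosoxidans, Burkholderia pseudomallei, Pseudomonas aeruginosa, Pseudomonas fluorescens.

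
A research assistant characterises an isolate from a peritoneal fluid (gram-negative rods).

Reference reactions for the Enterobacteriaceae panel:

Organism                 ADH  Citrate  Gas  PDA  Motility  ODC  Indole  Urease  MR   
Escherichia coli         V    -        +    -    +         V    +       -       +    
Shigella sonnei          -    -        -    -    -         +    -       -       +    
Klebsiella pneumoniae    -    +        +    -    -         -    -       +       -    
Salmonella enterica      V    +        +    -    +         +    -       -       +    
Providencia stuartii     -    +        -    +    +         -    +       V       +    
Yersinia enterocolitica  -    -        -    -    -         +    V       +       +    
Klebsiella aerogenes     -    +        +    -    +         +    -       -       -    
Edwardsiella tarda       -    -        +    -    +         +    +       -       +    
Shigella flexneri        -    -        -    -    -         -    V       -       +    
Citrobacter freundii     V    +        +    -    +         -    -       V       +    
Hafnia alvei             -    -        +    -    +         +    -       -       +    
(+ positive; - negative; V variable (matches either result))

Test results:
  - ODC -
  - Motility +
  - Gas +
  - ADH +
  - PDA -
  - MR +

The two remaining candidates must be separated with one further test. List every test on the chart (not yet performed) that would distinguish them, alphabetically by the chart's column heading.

Citrate, Indole

MR +: excludes Klebsiella pneumoniae, Klebsiella aerogenes — 9 left.
ADH +: excludes 6 organisms — 3 left.
PDA -: all 3 remaining candidates are consistent.
Gas +: all 3 remaining candidates are consistent.
Motility +: all 3 remaining candidates are consistent.
ODC -: excludes Salmonella enterica — 2 left.
Two candidates remain: Citrobacter freundii and Escherichia coli.
  Citrate: Citrobacter freundii +, Escherichia coli - — discriminates.
  Indole: Citrobacter freundii -, Escherichia coli + — discriminates.
  Urease: V vs - — variable for at least one, does not separate.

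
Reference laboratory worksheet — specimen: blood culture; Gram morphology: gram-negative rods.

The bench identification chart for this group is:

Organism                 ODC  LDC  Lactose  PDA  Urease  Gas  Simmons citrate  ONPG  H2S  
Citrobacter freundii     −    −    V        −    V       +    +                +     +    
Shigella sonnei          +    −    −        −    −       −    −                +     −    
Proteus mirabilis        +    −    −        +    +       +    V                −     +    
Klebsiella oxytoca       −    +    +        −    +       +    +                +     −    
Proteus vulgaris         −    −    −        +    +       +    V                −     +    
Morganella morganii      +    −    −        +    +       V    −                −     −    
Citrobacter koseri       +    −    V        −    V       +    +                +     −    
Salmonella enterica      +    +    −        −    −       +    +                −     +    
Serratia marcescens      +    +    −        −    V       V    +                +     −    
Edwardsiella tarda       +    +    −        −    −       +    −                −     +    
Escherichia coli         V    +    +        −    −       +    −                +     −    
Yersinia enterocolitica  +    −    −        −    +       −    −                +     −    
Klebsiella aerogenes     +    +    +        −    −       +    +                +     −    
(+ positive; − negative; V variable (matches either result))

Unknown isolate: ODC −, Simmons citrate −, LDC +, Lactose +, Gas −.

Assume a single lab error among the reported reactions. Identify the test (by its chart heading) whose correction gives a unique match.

As reported, no row in the chart matches all 5 reactions.
Reversing Lactose → still no organism matches.
Reversing Simmons citrate → still no organism matches.
Reversing Gas (to +) → unique match: Escherichia coli.
Reversing LDC → still no organism matches.
Reversing ODC → still no organism matches.

Gas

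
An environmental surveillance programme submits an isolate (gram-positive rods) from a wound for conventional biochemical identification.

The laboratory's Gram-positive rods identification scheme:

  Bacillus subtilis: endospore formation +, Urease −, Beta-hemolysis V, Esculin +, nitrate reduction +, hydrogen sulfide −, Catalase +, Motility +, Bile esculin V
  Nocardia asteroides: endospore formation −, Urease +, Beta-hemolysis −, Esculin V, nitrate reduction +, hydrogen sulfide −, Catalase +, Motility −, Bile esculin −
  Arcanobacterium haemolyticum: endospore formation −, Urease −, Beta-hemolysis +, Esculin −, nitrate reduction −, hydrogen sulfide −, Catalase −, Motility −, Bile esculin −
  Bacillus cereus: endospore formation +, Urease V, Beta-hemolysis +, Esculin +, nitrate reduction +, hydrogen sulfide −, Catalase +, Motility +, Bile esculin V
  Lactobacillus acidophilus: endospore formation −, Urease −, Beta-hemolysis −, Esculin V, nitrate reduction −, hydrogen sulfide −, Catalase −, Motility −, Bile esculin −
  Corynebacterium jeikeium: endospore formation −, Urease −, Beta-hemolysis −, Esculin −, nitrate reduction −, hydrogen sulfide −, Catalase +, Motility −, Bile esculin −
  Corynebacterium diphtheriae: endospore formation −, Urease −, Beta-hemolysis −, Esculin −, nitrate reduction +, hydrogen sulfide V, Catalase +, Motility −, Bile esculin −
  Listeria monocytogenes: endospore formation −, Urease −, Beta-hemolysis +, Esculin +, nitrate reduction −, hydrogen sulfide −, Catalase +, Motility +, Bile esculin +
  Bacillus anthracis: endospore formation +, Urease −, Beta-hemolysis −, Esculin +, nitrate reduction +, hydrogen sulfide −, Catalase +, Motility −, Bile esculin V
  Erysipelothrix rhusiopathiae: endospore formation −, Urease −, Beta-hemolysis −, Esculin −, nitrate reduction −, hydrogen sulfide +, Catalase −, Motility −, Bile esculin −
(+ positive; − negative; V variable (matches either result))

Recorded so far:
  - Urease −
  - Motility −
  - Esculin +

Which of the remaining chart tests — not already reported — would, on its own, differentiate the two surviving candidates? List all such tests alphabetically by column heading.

Urease −: excludes Nocardia asteroides — 9 left.
Esculin +: excludes Arcanobacterium haemolyticum, Corynebacterium jeikeium, Corynebacterium diphtheriae, Erysipelothrix rhusiopathiae — 5 left.
Motility −: excludes Bacillus subtilis, Bacillus cereus, Listeria monocytogenes — 2 left.
Two candidates remain: Bacillus anthracis and Lactobacillus acidophilus.
  endospore formation: Bacillus anthracis +, Lactobacillus acidophilus − — discriminates.
  Beta-hemolysis: − vs − — same for both, does not separate.
  nitrate reduction: Bacillus anthracis +, Lactobacillus acidophilus − — discriminates.
  hydrogen sulfide: − vs − — same for both, does not separate.
  Catalase: Bacillus anthracis +, Lactobacillus acidophilus − — discriminates.
  Bile esculin: V vs − — variable for at least one, does not separate.

Catalase, endospore formation, nitrate reduction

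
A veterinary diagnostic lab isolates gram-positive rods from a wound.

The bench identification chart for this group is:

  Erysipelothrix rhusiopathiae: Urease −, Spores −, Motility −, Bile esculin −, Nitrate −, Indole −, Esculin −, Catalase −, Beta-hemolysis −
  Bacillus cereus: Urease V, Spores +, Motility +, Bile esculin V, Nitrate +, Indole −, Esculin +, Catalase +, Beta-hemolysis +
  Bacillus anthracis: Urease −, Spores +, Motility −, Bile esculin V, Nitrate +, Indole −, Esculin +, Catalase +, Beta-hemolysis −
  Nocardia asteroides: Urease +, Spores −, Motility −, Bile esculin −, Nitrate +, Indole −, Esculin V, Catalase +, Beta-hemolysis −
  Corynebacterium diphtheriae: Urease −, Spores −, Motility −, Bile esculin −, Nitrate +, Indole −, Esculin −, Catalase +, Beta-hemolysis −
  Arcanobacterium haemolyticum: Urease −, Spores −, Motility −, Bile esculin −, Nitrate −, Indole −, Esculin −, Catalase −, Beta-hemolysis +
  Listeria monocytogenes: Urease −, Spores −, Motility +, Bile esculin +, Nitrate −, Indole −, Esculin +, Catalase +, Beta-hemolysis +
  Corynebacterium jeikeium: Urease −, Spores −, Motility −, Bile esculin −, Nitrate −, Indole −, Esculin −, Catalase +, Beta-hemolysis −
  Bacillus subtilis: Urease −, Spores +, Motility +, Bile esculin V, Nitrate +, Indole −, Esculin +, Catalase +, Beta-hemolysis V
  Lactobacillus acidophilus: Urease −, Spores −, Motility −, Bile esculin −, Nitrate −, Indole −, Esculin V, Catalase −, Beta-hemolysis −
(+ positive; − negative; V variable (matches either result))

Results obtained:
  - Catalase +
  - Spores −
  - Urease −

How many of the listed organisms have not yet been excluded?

3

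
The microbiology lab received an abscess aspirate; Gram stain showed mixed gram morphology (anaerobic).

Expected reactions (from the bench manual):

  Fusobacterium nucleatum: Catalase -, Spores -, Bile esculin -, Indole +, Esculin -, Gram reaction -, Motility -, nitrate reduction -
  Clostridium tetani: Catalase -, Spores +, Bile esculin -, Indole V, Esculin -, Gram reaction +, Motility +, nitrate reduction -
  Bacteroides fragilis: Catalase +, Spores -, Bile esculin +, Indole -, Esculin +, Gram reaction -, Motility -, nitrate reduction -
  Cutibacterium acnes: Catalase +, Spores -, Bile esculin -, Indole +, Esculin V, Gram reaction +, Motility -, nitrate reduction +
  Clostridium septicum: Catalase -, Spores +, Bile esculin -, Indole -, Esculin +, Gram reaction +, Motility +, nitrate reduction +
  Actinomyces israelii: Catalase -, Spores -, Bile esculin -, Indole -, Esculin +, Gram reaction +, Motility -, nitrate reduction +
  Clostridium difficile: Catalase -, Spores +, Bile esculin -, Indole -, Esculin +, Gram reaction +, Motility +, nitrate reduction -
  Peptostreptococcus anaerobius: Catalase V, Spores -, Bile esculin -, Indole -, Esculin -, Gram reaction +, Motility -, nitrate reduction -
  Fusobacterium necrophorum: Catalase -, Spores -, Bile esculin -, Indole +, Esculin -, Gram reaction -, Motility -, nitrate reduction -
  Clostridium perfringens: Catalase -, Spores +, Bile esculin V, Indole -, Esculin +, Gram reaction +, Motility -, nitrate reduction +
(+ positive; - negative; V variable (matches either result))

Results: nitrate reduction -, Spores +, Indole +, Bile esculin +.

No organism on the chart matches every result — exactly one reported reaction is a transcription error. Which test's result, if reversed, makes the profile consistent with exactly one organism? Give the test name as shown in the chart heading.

Bile esculin

As reported, no row in the chart matches all 4 reactions.
Reversing Spores → still no organism matches.
Reversing Bile esculin (to -) → unique match: Clostridium tetani.
Reversing Indole → still no organism matches.
Reversing nitrate reduction → still no organism matches.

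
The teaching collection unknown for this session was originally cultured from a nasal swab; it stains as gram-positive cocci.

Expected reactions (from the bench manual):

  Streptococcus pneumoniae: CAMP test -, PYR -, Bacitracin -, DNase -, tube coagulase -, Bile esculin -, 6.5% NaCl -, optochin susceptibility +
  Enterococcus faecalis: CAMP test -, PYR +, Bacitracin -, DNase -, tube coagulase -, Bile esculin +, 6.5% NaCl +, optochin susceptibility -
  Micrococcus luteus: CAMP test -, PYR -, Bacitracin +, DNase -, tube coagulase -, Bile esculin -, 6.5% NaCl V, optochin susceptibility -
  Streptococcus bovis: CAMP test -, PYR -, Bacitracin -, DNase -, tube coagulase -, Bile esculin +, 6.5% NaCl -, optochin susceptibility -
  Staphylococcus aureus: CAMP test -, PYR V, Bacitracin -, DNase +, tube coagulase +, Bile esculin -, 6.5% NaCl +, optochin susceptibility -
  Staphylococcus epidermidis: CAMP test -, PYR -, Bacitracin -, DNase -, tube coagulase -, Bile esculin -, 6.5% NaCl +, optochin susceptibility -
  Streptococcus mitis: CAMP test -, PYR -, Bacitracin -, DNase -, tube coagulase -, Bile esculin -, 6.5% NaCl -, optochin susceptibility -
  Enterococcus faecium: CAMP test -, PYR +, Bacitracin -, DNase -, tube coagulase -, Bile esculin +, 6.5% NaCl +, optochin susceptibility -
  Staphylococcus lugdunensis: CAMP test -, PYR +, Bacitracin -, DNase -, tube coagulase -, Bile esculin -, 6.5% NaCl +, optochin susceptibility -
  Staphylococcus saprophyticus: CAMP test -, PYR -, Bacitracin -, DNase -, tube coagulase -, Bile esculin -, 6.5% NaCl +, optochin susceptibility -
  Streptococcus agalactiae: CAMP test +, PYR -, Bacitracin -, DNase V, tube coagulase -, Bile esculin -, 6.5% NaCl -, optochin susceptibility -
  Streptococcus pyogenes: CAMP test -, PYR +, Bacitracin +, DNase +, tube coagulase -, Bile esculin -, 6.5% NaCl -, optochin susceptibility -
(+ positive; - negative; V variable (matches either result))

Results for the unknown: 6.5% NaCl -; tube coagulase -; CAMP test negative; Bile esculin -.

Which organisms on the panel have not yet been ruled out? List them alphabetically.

Micrococcus luteus, Streptococcus mitis, Streptococcus pneumoniae, Streptococcus pyogenes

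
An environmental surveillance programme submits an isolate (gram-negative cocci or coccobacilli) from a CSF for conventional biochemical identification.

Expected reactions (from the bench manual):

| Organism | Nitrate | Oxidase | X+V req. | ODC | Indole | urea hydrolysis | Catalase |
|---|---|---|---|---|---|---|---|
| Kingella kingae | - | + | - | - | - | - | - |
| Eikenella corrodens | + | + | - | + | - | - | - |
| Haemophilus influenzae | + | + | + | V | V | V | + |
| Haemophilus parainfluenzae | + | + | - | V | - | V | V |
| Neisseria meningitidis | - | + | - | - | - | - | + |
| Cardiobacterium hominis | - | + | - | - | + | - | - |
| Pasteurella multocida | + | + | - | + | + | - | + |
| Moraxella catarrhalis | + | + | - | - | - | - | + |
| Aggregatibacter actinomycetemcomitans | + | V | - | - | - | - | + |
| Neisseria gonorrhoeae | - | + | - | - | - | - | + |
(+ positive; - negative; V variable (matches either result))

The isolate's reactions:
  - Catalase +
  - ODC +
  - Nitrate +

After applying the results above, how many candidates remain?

3

ODC +: excludes 6 organisms — 4 left.
Catalase +: excludes Eikenella corrodens — 3 left.
Nitrate +: all 3 remaining candidates are consistent.
Still consistent: Haemophilus influenzae, Haemophilus parainfluenzae, Pasteurella multocida.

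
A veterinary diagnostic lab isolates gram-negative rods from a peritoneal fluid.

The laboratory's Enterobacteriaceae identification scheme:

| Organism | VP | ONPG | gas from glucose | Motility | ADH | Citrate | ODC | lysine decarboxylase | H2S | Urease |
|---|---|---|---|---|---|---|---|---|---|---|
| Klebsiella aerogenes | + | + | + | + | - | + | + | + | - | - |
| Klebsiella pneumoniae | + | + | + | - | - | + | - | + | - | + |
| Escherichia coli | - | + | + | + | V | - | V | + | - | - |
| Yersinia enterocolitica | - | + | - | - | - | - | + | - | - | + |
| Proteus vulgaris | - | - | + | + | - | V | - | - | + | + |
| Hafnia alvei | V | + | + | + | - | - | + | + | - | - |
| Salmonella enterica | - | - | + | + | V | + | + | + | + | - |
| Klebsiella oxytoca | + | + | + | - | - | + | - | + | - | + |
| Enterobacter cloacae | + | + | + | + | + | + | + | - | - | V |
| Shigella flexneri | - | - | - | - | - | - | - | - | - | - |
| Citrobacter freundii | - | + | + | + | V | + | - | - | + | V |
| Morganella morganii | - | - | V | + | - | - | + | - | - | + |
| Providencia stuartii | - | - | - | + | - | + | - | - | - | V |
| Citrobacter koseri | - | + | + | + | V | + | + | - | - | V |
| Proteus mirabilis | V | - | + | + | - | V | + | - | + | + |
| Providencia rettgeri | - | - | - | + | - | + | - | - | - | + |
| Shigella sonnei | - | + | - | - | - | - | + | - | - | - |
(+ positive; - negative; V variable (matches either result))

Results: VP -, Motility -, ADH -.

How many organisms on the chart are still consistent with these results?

3

VP -: excludes Klebsiella aerogenes, Klebsiella pneumoniae, Klebsiella oxytoca, Enterobacter cloacae — 13 left.
Motility -: excludes 10 organisms — 3 left.
ADH -: all 3 remaining candidates are consistent.
Still consistent: Shigella flexneri, Shigella sonnei, Yersinia enterocolitica.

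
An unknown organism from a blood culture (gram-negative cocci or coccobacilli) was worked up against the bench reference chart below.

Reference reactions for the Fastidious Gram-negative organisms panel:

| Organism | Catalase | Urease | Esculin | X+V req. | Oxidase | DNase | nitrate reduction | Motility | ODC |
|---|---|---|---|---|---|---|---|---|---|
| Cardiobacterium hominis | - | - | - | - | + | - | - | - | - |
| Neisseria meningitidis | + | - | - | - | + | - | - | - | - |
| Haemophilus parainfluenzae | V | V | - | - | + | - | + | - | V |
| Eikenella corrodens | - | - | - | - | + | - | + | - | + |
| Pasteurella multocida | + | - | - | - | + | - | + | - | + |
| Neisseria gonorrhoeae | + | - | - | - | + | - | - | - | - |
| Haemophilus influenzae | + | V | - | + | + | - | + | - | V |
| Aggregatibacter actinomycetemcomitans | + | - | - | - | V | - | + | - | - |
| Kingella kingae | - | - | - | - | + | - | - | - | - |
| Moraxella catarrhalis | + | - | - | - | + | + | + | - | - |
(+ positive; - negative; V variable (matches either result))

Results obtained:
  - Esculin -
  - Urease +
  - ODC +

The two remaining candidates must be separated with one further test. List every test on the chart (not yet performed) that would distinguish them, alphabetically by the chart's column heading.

X+V req.

Urease +: excludes 8 organisms — 2 left.
ODC +: all 2 remaining candidates are consistent.
Esculin -: all 2 remaining candidates are consistent.
Two candidates remain: Haemophilus influenzae and Haemophilus parainfluenzae.
  Catalase: + vs V — variable for at least one, does not separate.
  X+V req.: Haemophilus influenzae +, Haemophilus parainfluenzae - — discriminates.
  Oxidase: + vs + — same for both, does not separate.
  DNase: - vs - — same for both, does not separate.
  nitrate reduction: + vs + — same for both, does not separate.
  Motility: - vs - — same for both, does not separate.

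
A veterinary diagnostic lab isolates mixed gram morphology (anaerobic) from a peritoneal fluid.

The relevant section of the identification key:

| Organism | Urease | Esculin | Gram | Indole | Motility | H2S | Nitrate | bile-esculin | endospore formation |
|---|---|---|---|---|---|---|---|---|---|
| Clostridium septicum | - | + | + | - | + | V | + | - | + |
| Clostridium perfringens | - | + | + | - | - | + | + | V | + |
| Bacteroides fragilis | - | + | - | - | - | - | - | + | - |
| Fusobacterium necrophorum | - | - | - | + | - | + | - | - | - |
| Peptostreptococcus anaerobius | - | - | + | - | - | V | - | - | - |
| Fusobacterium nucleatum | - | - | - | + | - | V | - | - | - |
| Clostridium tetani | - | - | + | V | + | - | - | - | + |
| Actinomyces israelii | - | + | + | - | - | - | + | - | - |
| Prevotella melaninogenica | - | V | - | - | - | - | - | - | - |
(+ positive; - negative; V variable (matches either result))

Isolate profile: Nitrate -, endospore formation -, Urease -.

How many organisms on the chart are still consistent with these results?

5

Nitrate -: excludes Clostridium septicum, Clostridium perfringens, Actinomyces israelii — 6 left.
endospore formation -: excludes Clostridium tetani — 5 left.
Urease -: all 5 remaining candidates are consistent.
Still consistent: Bacteroides fragilis, Fusobacterium necrophorum, Fusobacterium nucleatum, Peptostreptococcus anaerobius, Prevotella melaninogenica.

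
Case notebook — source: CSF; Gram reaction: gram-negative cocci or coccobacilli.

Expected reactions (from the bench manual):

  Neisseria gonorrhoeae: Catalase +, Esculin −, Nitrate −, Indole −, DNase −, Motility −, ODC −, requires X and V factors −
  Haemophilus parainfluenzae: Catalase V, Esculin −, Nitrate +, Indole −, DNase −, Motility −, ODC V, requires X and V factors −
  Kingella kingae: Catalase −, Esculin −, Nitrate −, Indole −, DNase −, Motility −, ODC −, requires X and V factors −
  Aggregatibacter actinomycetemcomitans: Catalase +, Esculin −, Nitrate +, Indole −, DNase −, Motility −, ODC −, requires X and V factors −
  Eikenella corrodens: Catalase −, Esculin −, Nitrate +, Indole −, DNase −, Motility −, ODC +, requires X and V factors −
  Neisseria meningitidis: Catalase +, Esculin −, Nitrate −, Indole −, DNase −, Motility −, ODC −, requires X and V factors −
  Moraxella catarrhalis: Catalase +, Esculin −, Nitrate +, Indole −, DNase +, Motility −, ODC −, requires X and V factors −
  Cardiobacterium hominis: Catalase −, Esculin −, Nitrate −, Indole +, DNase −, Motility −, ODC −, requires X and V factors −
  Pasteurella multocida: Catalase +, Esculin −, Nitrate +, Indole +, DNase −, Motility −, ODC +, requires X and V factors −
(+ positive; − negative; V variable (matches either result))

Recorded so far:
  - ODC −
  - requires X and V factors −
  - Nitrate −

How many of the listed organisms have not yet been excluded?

4

ODC −: excludes Eikenella corrodens, Pasteurella multocida — 7 left.
Nitrate −: excludes Haemophilus parainfluenzae, Aggregatibacter actinomycetemcomitans, Moraxella catarrhalis — 4 left.
requires X and V factors −: all 4 remaining candidates are consistent.
Still consistent: Cardiobacterium hominis, Kingella kingae, Neisseria gonorrhoeae, Neisseria meningitidis.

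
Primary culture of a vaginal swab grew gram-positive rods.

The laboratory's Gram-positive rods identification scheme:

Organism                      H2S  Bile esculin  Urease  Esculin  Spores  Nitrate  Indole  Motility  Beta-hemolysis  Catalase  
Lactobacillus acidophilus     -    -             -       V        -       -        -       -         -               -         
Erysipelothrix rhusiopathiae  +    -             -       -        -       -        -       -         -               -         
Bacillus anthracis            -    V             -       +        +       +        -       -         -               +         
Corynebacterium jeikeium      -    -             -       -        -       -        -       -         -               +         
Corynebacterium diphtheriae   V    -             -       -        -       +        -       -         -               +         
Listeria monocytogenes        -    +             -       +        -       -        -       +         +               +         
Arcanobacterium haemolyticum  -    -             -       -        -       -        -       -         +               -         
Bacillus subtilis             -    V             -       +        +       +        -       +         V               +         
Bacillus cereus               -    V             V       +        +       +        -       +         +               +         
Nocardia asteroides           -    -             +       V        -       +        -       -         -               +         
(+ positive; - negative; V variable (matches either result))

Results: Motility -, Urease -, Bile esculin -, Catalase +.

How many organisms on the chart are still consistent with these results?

Catalase +: excludes Lactobacillus acidophilus, Erysipelothrix rhusiopathiae, Arcanobacterium haemolyticum — 7 left.
Bile esculin -: excludes Listeria monocytogenes — 6 left.
Urease -: excludes Nocardia asteroides — 5 left.
Motility -: excludes Bacillus subtilis, Bacillus cereus — 3 left.
Still consistent: Bacillus anthracis, Corynebacterium diphtheriae, Corynebacterium jeikeium.

3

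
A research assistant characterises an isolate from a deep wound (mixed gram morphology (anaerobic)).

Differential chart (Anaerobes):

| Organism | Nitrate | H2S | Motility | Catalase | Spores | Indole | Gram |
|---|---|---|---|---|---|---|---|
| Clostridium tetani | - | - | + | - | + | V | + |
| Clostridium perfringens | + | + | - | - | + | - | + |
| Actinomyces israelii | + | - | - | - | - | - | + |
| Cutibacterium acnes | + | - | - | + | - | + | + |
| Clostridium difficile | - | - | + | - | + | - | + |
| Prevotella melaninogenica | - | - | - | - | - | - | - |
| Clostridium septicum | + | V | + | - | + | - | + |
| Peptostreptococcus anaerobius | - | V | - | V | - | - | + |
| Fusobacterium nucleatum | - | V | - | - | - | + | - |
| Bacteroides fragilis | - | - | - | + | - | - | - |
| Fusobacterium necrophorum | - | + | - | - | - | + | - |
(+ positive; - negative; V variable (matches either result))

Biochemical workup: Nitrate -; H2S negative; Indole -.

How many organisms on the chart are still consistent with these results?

H2S -: excludes Clostridium perfringens, Fusobacterium necrophorum — 9 left.
Nitrate -: excludes Actinomyces israelii, Cutibacterium acnes, Clostridium septicum — 6 left.
Indole -: excludes Fusobacterium nucleatum — 5 left.
Still consistent: Bacteroides fragilis, Clostridium difficile, Clostridium tetani, Peptostreptococcus anaerobius, Prevotella melaninogenica.

5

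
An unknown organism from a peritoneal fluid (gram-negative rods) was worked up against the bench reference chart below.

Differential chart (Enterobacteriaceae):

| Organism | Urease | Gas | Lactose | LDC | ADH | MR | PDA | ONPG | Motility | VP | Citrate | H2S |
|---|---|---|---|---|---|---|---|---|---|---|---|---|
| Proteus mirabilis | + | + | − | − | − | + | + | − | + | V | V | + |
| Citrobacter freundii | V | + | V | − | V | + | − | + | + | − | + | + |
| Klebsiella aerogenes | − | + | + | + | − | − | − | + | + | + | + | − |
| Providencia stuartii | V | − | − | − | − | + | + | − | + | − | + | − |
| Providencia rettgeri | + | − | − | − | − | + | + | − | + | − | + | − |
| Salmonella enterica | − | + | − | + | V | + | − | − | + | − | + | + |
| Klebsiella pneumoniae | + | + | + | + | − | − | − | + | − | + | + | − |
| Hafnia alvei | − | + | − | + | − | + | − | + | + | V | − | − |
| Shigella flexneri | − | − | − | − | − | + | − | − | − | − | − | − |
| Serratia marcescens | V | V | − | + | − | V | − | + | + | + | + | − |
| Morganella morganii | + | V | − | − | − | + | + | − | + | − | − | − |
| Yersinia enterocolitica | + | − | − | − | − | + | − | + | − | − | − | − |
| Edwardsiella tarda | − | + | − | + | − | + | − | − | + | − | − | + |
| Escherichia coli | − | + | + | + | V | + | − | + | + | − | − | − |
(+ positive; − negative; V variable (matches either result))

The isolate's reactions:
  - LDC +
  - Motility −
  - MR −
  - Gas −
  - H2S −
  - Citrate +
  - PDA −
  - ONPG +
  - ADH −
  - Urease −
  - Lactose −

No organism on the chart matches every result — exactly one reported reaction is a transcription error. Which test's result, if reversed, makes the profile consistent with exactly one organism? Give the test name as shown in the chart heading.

As reported, no row in the chart matches all 11 reactions.
Reversing ONPG → still no organism matches.
Reversing Lactose → still no organism matches.
Reversing MR → still no organism matches.
Reversing Gas → still no organism matches.
Reversing ADH → still no organism matches.
Reversing Motility (to +) → unique match: Serratia marcescens.
Reversing LDC → still no organism matches.
Reversing Citrate → still no organism matches.
Reversing Urease → still no organism matches.
Reversing PDA → still no organism matches.
Reversing H2S → still no organism matches.

Motility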